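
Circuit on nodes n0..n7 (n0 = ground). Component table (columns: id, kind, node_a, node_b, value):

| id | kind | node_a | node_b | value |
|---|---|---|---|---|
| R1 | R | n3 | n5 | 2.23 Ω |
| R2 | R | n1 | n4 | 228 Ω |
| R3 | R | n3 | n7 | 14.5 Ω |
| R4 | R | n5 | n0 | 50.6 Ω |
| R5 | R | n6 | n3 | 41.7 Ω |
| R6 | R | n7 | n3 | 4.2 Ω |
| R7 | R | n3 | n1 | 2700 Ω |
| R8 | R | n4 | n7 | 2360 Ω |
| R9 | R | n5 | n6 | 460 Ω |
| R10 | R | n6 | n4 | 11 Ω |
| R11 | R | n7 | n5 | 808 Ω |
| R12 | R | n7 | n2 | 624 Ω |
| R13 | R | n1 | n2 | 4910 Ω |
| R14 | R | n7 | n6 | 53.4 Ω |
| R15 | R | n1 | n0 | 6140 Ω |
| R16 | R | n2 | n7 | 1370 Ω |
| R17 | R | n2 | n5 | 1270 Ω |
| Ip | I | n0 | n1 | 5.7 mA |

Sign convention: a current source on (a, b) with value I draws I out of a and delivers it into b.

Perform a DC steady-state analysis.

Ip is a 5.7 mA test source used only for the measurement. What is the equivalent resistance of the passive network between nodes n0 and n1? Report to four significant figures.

MNA unknowns: 7 node voltages V₁..V_7
R1: Y=0.4484 on G[3,5]
R2: Y=0.004386 on G[1,4]
R3: Y=0.06897 on G[3,7]
R4: Y=0.01976 on G[5,0]
R5: Y=0.02398 on G[6,3]
R6: Y=0.2381 on G[7,3]
R7: Y=0.0003704 on G[3,1]
R8: Y=0.0004237 on G[4,7]
R9: Y=0.002174 on G[5,6]
R10: Y=0.09091 on G[6,4]
R11: Y=0.001238 on G[7,5]
R12: Y=0.001603 on G[7,2]
R13: Y=0.0002037 on G[1,2]
R14: Y=0.01873 on G[7,6]
R15: Y=0.0001629 on G[1,0]
R16: Y=0.0007299 on G[2,7]
R17: Y=0.0007874 on G[2,5]
Ip: z[0]−=0.0057, z[1]+=0.0057
solve → V1=1.529, V2=0.3654, V3=0.2872, V4=0.4455, V5=0.2758, V6=0.3940, V7=0.2940

R_eq = 268.3 Ω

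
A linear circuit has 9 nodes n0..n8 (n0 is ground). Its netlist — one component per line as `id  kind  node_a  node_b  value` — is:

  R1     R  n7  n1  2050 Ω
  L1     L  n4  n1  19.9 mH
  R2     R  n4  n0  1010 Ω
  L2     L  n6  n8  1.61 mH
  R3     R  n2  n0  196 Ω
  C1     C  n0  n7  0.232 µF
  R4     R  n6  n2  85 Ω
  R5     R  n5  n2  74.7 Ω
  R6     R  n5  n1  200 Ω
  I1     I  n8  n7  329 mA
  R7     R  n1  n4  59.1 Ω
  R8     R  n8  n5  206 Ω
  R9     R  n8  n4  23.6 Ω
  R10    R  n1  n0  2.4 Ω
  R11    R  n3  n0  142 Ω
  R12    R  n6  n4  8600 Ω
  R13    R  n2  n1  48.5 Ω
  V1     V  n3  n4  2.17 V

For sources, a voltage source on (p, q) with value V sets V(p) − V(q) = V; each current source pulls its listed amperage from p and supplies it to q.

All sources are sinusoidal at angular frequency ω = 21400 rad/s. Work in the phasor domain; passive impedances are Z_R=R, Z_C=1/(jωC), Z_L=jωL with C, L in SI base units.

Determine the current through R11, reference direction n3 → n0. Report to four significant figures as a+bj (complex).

-0.04640-0.008629j A

Apply KCL at each of the 8 non-ground nodes and solve the resulting linear system.
Node n1: branches {R1, L1, R6, R7, R10, R13} → V_1 = -0.5920-0.05760j
Node n2: branches {R3, R4, R5, R13} → V_2 = -4.670+0.3690j
Node n3: branches {R11, V1} → V_3 = -6.589-1.225j
Node n4: branches {L1, R2, R7, R9, R12, V1} → V_4 = -8.759-1.225j
Node n5: branches {R5, R6, R8} → V_5 = -5.611-0.1089j
Node n6: branches {L2, R4, R12} → V_6 = -12.77+1.821j
Node n7: branches {R1, C1, I1} → V_7 = 6.437-65.58j
Node n8: branches {L2, I1, R8, R9} → V_8 = -13.37-1.480j
Source currents: i(V1)=0.04640+0.008629j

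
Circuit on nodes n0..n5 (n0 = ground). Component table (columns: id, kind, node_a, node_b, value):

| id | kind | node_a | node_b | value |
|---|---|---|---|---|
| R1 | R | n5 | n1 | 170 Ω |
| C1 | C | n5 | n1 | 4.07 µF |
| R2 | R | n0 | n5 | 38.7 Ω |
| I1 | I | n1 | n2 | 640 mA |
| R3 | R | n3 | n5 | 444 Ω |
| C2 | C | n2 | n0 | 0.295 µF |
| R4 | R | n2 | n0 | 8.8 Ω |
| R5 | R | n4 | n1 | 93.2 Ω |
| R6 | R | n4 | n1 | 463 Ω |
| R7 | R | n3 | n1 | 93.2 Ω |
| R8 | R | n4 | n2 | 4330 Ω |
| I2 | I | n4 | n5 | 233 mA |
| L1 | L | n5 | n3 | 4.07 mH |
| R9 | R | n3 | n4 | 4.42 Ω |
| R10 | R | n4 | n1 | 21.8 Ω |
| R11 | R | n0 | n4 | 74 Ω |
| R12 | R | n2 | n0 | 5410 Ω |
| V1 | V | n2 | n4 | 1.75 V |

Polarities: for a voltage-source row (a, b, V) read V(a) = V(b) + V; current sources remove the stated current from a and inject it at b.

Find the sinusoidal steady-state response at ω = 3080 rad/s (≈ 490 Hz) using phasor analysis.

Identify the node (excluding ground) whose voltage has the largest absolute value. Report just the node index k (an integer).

MNA unknowns: 5 node voltages V₁..V_5 plus 1 source current (V1)
R1: Y=0.005882+0.000j on G[5,1]
C1: Y=0.000+0.01254j on G[5,1]
R2: Y=0.02584+0.000j on G[0,5]
I1: z[1]−=0.64, z[2]+=0.64
R3: Y=0.002252+0.000j on G[3,5]
C2: Y=0.000+0.0009086j on G[2,0]
R4: Y=0.1136+0.000j on G[2,0]
R5: Y=0.01073+0.000j on G[4,1]
R6: Y=0.002160+0.000j on G[4,1]
R7: Y=0.01073+0.000j on G[3,1]
R8: Y=0.0002309+0.000j on G[4,2]
I2: z[4]−=0.233, z[5]+=0.233
L1: Y=0.000-0.07977j on G[5,3]
R9: Y=0.2262+0.000j on G[3,4]
R10: Y=0.04587+0.000j on G[4,1]
R11: Y=0.01351+0.000j on G[0,4]
R12: Y=0.0001848+0.000j on G[2,0]
V1: row V2−V4=1.75, i_V1 at 2,4
solve → V1=-9.877+1.543j, V2=0.06739-0.2119j, V3=-1.419-0.7866j, V4=-1.683-0.2119j, V5=0.5757+1.042j
aux → i_V1=0.6317+0.02406j

1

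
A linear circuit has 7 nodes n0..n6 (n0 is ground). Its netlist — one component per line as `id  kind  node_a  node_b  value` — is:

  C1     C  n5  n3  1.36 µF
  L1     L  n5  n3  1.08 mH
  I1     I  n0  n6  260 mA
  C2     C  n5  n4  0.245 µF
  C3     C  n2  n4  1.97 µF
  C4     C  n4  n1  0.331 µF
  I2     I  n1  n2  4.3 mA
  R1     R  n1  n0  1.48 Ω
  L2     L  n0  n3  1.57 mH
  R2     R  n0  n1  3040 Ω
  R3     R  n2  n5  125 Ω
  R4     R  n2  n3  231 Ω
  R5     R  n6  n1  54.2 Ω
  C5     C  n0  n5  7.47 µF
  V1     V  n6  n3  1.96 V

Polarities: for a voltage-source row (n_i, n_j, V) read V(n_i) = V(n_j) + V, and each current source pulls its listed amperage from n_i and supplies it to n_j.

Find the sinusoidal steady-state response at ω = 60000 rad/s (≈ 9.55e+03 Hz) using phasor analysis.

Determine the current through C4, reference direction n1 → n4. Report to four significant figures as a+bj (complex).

Apply KCL at each of the 6 non-ground nodes and solve the resulting linear system.
Node n1: branches {C4, I2, R1, R2, R5} → V_1 = 0.1108-0.1116j
Node n2: branches {C3, I2, R3, R4} → V_2 = -0.2243-0.8906j
Node n3: branches {C1, L1, L2, R4, V1} → V_3 = 1.756-3.931j
Node n4: branches {C2, C3, C4} → V_4 = -0.1389-0.7523j
Node n5: branches {C1, L1, C2, R3, C5} → V_5 = 0.2099-0.5060j
Node n6: branches {I1, R5, V1} → V_6 = 3.716-3.931j
Source currents: i(V1)=0.1935+0.07048j

-0.01272+0.004960j A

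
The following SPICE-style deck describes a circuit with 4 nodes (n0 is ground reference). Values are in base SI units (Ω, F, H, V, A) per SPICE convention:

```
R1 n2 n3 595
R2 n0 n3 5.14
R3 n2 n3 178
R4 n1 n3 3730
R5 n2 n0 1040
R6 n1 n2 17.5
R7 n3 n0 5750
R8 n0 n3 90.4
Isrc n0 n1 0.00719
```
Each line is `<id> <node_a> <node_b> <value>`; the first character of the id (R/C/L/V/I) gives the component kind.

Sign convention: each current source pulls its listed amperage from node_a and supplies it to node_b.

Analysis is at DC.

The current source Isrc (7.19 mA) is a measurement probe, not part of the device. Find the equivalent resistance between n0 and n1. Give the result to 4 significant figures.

R_eq = 137.4 Ω

MNA unknowns: 3 node voltages V₁..V_3
R1: Y=0.001681 on G[2,3]
R2: Y=0.1946 on G[0,3]
R3: Y=0.005618 on G[2,3]
R4: Y=0.0002681 on G[1,3]
R5: Y=0.0009615 on G[2,0]
R6: Y=0.05714 on G[1,2]
R7: Y=0.0001739 on G[3,0]
R8: Y=0.01106 on G[0,3]
Isrc: z[0]−=0.00719, z[1]+=0.00719
solve → V1=0.9880, V2=0.8667, V3=0.03089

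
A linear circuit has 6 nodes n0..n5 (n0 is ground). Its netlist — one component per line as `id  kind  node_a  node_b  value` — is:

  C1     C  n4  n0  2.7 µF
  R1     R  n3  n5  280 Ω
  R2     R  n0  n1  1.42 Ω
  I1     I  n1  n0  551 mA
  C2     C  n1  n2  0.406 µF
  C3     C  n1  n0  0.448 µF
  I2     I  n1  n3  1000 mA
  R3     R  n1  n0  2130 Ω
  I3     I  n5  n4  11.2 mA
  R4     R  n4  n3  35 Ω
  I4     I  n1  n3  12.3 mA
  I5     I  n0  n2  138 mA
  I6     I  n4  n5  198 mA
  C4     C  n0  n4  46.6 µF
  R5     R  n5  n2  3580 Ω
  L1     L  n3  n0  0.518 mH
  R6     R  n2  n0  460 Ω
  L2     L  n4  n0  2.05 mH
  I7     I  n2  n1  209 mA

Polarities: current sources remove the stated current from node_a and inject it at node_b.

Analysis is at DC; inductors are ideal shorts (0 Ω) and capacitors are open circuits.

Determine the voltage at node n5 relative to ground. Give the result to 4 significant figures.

46.80 V

Apply KCL at each of the 5 non-ground nodes and solve the resulting linear system.
Node n1: branches {R2, I1, C2, C3, I2, R3, I4, I7} → V_1 = -1.922
Node n2: branches {C2, I5, R5, R6, I7} → V_2 = -23.61
Node n3: branches {R1, I2, R4, I4, L1} → V_3 = 0.000
Node n4: branches {C1, I3, R4, I6, C4, L2} → V_4 = 0.000
Node n5: branches {R1, I3, I6, R5} → V_5 = 46.80
Source currents: i(L1)=1.179, i(L2)=-0.1868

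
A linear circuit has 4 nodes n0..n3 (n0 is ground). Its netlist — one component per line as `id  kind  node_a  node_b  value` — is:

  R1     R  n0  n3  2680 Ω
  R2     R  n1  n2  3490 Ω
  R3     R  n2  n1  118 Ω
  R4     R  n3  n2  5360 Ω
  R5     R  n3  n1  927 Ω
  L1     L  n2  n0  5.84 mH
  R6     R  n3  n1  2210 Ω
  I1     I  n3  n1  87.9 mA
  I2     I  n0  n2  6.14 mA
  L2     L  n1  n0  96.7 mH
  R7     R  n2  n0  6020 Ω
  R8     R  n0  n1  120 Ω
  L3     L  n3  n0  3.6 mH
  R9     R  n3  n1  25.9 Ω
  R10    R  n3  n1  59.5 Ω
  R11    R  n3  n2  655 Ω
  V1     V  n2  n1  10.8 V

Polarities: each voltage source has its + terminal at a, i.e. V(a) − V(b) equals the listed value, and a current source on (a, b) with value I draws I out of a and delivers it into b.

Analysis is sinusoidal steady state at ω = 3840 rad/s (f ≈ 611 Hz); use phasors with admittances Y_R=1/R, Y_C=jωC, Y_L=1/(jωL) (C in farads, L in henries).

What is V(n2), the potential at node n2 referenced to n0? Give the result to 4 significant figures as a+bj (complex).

Apply KCL at each of the 3 non-ground nodes and solve the resulting linear system.
Node n1: branches {R2, R3, R5, R6, I1, L2, R8, R9, R10, V1} → V_1 = -4.161+3.015j
Node n2: branches {R2, R3, R4, L1, I2, R7, R11, V1} → V_2 = 6.639+3.015j
Node n3: branches {R1, R4, R5, R6, I1, L3, R9, R10, R11} → V_3 = -3.591-1.403j
Source currents: i(V1)=-0.2416+0.2880j

6.639+3.015j V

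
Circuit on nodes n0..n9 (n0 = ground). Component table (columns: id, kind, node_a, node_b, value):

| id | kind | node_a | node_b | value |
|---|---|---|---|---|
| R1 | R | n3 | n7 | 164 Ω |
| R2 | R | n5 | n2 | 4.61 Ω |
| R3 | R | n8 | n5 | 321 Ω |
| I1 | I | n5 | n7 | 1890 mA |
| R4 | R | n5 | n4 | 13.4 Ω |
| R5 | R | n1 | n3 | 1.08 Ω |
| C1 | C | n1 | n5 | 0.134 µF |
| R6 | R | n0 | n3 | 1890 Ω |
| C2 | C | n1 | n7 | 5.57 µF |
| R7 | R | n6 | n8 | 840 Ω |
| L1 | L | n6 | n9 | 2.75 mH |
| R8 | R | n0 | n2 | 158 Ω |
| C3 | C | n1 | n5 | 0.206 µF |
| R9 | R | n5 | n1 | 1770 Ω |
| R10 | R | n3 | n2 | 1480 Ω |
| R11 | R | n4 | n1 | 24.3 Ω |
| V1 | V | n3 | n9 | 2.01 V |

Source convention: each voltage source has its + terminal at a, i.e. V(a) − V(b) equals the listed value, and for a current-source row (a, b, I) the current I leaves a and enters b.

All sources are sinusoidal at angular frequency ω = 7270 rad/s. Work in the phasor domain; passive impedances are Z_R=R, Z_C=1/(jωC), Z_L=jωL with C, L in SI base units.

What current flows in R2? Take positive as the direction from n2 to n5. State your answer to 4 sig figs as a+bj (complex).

0.07461-0.006615j A

Element admittances at ω=7270 rad/s:
  Y(R1) = 0.006098+0.000j S between n3,n7
  Y(R2) = 0.2169+0.000j S between n5,n2
  Y(R3) = 0.003115+0.000j S between n8,n5
  I1: injects 1.89 A into n7 (from n5)
  Y(R4) = 0.07463+0.000j S between n5,n4
  Y(R5) = 0.9259+0.000j S between n1,n3
  Y(C1) = 0.000+0.0009742j S between n1,n5
  Y(R6) = 0.0005291+0.000j S between n0,n3
  Y(C2) = 0.000+0.04049j S between n1,n7
  Y(R7) = 0.001190+0.000j S between n6,n8
  Y(L1) = 0.000-0.05002j S between n6,n9
  Y(R8) = 0.006329+0.000j S between n0,n2
  Y(C3) = 0.000+0.001498j S between n1,n5
  Y(R9) = 0.0005650+0.000j S between n5,n1
  Y(R10) = 0.0006757+0.000j S between n3,n2
  Y(R11) = 0.04115+0.000j S between n4,n1
  V1: constraint V(n3)−V(n9) = 2.01
Assemble and solve the 10×10 MNA system:
  V(n1)=59.25-4.960j  V(n2)=-4.945+0.4385j  V(n3)=59.15-5.245j  V(n4)=17.65-1.461j  V(n5)=-5.289+0.4689j  V(n6)=57.03-6.318j  V(n7)=66.08-50.59j  V(n8)=11.94-1.408j  V(n9)=57.14-5.245j
  i(V1)=0.05367-0.005846j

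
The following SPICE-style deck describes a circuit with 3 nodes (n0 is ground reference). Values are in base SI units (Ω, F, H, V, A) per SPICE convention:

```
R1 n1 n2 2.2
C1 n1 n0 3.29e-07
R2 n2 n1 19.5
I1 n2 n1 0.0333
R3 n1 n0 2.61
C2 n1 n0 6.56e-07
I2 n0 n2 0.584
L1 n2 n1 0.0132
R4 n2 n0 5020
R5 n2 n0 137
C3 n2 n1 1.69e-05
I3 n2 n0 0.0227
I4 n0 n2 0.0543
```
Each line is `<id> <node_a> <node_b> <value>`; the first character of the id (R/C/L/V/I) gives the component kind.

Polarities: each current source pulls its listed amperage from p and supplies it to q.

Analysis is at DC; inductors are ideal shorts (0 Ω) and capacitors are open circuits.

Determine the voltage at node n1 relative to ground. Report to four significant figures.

MNA unknowns: 2 node voltages V₁..V_2 plus 1 source current (L1)
R1: Y=0.4545 on G[1,2]
C1: Y=0.000 on G[1,0]
R2: Y=0.05128 on G[2,1]
I1: z[2]−=0.0333, z[1]+=0.0333
R3: Y=0.3831 on G[1,0]
C2: Y=0.000 on G[1,0]
I2: z[0]−=0.584, z[2]+=0.584
L1: row V2−V1=0, i_L1 at 2,1
R4: Y=0.0001992 on G[2,0]
R5: Y=0.007299 on G[2,0]
C3: Y=0.000 on G[2,1]
I3: z[2]−=0.0227, z[0]+=0.0227
I4: z[0]−=0.0543, z[2]+=0.0543
solve → V1=1.576, V2=1.576
aux → i_L1=0.5705

1.576 V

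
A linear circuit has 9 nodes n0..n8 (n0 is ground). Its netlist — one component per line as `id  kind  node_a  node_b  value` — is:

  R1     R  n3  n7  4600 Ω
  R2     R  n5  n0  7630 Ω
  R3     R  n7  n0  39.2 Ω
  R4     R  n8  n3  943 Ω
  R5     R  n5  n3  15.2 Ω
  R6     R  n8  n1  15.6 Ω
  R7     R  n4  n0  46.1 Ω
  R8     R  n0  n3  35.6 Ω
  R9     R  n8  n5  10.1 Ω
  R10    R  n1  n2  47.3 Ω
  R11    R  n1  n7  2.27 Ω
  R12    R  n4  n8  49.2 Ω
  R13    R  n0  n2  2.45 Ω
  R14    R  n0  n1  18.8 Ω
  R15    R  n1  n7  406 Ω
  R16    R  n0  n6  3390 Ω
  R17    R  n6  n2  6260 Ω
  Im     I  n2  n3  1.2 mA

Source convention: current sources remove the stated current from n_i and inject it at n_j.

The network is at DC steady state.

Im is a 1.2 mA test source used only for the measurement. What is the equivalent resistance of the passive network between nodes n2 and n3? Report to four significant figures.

R_eq = 21.79 Ω

Apply KCL at each of the 8 non-ground nodes and solve the resulting linear system.
Node n1: branches {R6, R10, R11, R14, R15} → V_1 = 0.003782
Node n2: branches {R10, R13, R17, Im} → V_2 = -0.002608
Node n3: branches {R1, R4, R5, R8, Im} → V_3 = 0.02354
Node n4: branches {R7, R12} → V_4 = 0.005025
Node n5: branches {R2, R5, R9} → V_5 = 0.01563
Node n6: branches {R16, R17} → V_6 = -0.0009163
Node n7: branches {R1, R3, R11, R15} → V_7 = 0.003586
Node n8: branches {R4, R6, R9, R12} → V_8 = 0.01039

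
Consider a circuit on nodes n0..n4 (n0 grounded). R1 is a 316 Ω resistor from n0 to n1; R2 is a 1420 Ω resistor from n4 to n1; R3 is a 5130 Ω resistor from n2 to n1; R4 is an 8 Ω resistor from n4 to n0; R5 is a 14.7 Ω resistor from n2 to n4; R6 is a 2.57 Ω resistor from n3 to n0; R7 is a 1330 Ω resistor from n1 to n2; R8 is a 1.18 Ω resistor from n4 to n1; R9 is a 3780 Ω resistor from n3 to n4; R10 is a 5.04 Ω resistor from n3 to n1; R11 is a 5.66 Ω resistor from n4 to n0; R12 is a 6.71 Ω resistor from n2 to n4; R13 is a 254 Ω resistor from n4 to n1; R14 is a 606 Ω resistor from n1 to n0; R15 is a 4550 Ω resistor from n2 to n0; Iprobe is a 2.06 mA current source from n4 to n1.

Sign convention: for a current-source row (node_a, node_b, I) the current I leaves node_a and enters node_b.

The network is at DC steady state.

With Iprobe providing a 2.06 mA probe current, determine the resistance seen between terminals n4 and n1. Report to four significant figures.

Element admittances at DC:
  Y(R1) = 0.003165 S between n0,n1
  Y(R2) = 0.0007042 S between n4,n1
  Y(R3) = 0.0001949 S between n2,n1
  Y(R4) = 0.1250 S between n4,n0
  Y(R5) = 0.06803 S between n2,n4
  Y(R6) = 0.3891 S between n3,n0
  Y(R7) = 0.0007519 S between n1,n2
  Y(R8) = 0.8475 S between n4,n1
  Y(R9) = 0.0002646 S between n3,n4
  Y(R10) = 0.1984 S between n3,n1
  Y(R11) = 0.1767 S between n4,n0
  Y(R12) = 0.1490 S between n2,n4
  Y(R13) = 0.003937 S between n4,n1
  Y(R14) = 0.001650 S between n1,n0
  Y(R15) = 0.0002198 S between n2,n0
  Iprobe: injects 0.00206 A into n1 (from n4)
Assemble and solve the 4×4 MNA system:
  V(n1)=0.001499  V(n2)=-0.0006658  V(n3)=0.0005058  V(n4)=-0.0006759

R_eq = 1.056 Ω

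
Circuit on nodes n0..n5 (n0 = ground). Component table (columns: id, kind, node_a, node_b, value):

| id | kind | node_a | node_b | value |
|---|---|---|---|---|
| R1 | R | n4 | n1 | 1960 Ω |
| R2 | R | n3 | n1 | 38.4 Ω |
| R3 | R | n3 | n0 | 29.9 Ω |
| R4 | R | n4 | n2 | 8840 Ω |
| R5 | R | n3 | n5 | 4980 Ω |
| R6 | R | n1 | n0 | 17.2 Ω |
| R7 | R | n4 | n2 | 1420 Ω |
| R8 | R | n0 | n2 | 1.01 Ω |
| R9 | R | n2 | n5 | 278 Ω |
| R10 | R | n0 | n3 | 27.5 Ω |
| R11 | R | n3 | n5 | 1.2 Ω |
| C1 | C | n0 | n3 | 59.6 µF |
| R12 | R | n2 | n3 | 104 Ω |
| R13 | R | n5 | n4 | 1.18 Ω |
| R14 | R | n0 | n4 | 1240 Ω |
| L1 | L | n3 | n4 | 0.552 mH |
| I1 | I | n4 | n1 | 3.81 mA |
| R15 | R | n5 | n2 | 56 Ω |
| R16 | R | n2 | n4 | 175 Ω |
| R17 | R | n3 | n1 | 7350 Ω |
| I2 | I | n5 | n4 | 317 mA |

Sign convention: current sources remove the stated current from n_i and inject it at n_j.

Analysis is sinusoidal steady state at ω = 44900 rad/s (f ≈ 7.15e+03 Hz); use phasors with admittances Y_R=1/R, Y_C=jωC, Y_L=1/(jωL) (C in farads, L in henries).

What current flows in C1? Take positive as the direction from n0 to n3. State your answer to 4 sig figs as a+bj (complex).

MNA unknowns: 5 node voltages V₁..V_5
R1: Y=0.0005102+0.000j on G[4,1]
R2: Y=0.02604+0.000j on G[3,1]
R3: Y=0.03344+0.000j on G[3,0]
R4: Y=0.0001131+0.000j on G[4,2]
R5: Y=0.0002008+0.000j on G[3,5]
R6: Y=0.05814+0.000j on G[1,0]
R7: Y=0.0007042+0.000j on G[4,2]
R8: Y=0.9901+0.000j on G[0,2]
R9: Y=0.003597+0.000j on G[2,5]
R10: Y=0.03636+0.000j on G[0,3]
R11: Y=0.8333+0.000j on G[3,5]
C1: Y=0.000+2.676j on G[0,3]
R12: Y=0.009615+0.000j on G[2,3]
R13: Y=0.8475+0.000j on G[5,4]
R14: Y=0.0008065+0.000j on G[0,4]
L1: Y=0.000-0.04035j on G[3,4]
I1: z[4]−=0.00381, z[1]+=0.00381
R15: Y=0.01786+0.000j on G[5,2]
R16: Y=0.005714+0.000j on G[2,4]
R17: Y=0.0001361+0.000j on G[3,1]
I2: z[5]−=0.317, z[4]+=0.317
solve → V1=0.04696+0.0007903j, V2=0.002057+0.0006219j, V3=-0.0003068+0.001880j, V4=0.3553+0.03492j, V5=-0.009480+0.01831j

0.005032+0.0008211j A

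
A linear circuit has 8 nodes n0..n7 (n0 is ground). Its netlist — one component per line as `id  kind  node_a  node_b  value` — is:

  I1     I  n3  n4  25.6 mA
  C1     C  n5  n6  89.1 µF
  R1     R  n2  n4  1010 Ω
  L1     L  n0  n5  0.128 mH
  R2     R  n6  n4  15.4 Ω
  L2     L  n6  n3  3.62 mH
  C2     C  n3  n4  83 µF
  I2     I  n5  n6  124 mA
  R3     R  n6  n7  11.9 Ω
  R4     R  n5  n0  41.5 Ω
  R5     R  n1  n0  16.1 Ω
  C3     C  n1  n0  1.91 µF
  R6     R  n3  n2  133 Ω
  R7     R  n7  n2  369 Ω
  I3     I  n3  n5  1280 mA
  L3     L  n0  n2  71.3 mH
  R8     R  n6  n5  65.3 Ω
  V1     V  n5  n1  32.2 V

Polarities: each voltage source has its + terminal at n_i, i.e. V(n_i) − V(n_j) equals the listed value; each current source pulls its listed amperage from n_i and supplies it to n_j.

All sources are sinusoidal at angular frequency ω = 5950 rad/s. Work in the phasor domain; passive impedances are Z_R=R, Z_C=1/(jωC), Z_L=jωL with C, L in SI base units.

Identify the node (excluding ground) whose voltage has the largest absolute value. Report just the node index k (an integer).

Element admittances at ω=5950 rad/s:
  I1: injects 0.0256 A into n4 (from n3)
  Y(C1) = 0.000+0.5301j S between n5,n6
  Y(R1) = 0.0009901+0.000j S between n2,n4
  Y(L1) = 0.000-1.313j S between n0,n5
  Y(R2) = 0.06494+0.000j S between n6,n4
  Y(L2) = 0.000-0.04643j S between n6,n3
  Y(C2) = 0.000+0.4939j S between n3,n4
  I2: injects 0.124 A into n6 (from n5)
  Y(R3) = 0.08403+0.000j S between n6,n7
  Y(R4) = 0.02410+0.000j S between n5,n0
  Y(R5) = 0.06211+0.000j S between n1,n0
  Y(C3) = 0.000+0.01136j S between n1,n0
  Y(R6) = 0.007519+0.000j S between n3,n2
  Y(R7) = 0.002710+0.000j S between n7,n2
  I3: injects 1.28 A into n5 (from n3)
  Y(L3) = 0.000-0.002357j S between n0,n2
  Y(R8) = 0.01531+0.000j S between n6,n5
  V1: constraint V(n5)−V(n1) = 32.2
Assemble and solve the 8×8 MNA system:
  V(n1)=-32.36+1.556j  V(n2)=-10.07-5.094j  V(n3)=-14.66-4.816j  V(n4)=-13.30-6.588j  V(n5)=-0.1598+1.556j  V(n6)=-0.2668+3.711j  V(n7)=-0.5730+3.436j
  i(V1)=-2.028-0.2711j

1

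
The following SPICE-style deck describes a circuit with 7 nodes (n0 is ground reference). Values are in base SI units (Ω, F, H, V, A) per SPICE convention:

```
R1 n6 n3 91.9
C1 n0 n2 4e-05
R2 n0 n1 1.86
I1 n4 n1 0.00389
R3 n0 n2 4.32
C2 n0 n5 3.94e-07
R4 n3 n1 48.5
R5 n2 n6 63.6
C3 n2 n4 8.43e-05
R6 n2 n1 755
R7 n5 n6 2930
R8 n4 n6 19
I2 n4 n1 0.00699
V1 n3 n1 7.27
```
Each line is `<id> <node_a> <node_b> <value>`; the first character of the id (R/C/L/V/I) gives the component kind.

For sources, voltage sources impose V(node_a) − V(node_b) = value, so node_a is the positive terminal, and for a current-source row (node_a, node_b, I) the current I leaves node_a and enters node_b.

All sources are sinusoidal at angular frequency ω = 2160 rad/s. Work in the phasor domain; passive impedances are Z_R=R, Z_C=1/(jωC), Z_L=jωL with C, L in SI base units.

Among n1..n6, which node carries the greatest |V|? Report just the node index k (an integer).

3

MNA unknowns: 6 node voltages V₁..V_6 plus 1 source current (V1)
R1: Y=0.01088+0.000j on G[6,3]
C1: Y=0.000+0.08640j on G[0,2]
R2: Y=0.5376+0.000j on G[0,1]
I1: z[4]−=0.00389, z[1]+=0.00389
R3: Y=0.2315+0.000j on G[0,2]
C2: Y=0.000+0.0008510j on G[0,5]
R4: Y=0.02062+0.000j on G[3,1]
R5: Y=0.01572+0.000j on G[2,6]
C3: Y=0.000+0.1821j on G[2,4]
R6: Y=0.001325+0.000j on G[2,1]
R7: Y=0.0003413+0.000j on G[5,6]
R8: Y=0.05263+0.000j on G[4,6]
I2: z[4]−=0.00699, z[1]+=0.00699
V1: row V3−V1=7.27, i_V1 at 3,1
solve → V1=-0.1004-0.004151j, V2=0.2063-0.06769j, V3=7.170-0.004151j, V4=0.2292-0.2808j, V5=0.09292-0.4332j, V6=1.173-0.2015j
aux → i_V1=-0.2151-0.002147j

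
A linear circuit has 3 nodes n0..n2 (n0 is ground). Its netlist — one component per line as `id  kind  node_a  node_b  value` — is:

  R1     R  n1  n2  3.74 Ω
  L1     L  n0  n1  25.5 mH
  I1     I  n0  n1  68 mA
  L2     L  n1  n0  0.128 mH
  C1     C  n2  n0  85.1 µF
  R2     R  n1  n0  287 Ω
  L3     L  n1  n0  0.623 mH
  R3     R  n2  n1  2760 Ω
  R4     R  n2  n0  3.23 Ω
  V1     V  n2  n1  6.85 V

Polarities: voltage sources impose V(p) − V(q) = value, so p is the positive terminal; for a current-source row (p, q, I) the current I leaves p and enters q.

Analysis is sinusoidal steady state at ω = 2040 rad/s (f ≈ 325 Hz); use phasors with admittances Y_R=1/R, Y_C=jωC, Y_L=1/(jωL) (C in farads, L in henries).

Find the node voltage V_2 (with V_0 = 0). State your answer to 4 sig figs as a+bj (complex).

Element admittances at ω=2040 rad/s:
  Y(R1) = 0.2674+0.000j S between n1,n2
  Y(L1) = 0.000-0.01922j S between n0,n1
  I1: injects 0.068 A into n1 (from n0)
  Y(L2) = 0.000-3.830j S between n1,n0
  Y(C1) = 0.000+0.1736j S between n2,n0
  Y(R2) = 0.003484+0.000j S between n1,n0
  Y(L3) = 0.000-0.7868j S between n1,n0
  Y(R3) = 0.0003623+0.000j S between n2,n1
  Y(R4) = 0.3096+0.000j S between n2,n0
  V1: constraint V(n2)−V(n1) = 6.85
Assemble and solve the 3×3 MNA system:
  V(n1)=0.2331-0.4764j  V(n2)=7.083-0.4764j
  i(V1)=-4.110-1.082j

7.083-0.4764j V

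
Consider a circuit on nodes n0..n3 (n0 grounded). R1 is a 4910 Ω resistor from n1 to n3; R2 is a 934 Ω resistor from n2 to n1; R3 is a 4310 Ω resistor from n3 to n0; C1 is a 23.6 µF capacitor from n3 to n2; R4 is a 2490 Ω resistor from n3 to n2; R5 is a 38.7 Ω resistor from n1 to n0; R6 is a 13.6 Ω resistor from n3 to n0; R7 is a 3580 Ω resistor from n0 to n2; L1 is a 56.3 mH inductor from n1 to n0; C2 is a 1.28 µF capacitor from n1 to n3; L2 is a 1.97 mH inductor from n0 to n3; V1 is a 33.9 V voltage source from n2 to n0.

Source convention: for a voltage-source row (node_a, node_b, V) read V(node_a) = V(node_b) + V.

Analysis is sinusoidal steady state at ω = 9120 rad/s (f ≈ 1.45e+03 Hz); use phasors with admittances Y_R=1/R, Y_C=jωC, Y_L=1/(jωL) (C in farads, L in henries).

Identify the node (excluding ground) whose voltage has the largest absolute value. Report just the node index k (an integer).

Element admittances at ω=9120 rad/s:
  Y(R1) = 0.0002037+0.000j S between n1,n3
  Y(R2) = 0.001071+0.000j S between n2,n1
  Y(R3) = 0.0002320+0.000j S between n3,n0
  Y(C1) = 0.000+0.2152j S between n3,n2
  Y(R4) = 0.0004016+0.000j S between n3,n2
  Y(R5) = 0.02584+0.000j S between n1,n0
  Y(R6) = 0.07353+0.000j S between n3,n0
  Y(R7) = 0.0002793+0.000j S between n0,n2
  Y(L1) = 0.000-0.001948j S between n1,n0
  Y(C2) = 0.000+0.01167j S between n1,n3
  Y(L2) = 0.000-0.05566j S between n0,n3
  V1: constraint V(n2)−V(n0) = 33.9
Assemble and solve the 4×4 MNA system:
  V(n1)=0.06813+15.39j  V(n2)=33.90+0.000j  V(n3)=35.51+16.39j
  i(V1)=-3.573+0.3701j

3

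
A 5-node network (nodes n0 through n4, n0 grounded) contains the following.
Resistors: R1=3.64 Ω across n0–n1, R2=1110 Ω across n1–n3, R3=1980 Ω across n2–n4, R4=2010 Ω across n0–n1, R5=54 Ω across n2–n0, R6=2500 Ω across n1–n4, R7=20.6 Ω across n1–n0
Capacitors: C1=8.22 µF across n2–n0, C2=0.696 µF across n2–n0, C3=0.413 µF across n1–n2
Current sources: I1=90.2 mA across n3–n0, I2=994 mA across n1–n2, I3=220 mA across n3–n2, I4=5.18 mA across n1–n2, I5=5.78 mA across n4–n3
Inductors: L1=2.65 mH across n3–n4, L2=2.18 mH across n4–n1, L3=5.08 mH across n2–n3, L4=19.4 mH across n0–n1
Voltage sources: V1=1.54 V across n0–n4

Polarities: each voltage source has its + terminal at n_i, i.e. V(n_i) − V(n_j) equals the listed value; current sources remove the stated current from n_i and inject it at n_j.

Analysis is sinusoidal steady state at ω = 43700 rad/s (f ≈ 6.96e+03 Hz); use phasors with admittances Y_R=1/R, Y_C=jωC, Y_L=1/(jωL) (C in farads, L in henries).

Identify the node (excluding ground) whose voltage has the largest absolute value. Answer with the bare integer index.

3

Apply KCL at each of the 4 non-ground nodes and solve the resulting linear system.
Node n1: branches {R1, R2, I2, L2, R4, I4, C3, R6, R7, L4} → V_1 = -2.930+0.04185j
Node n2: branches {C1, I2, C2, R3, I3, L3, I4, C3, R5} → V_2 = 0.02829-2.749j
Node n3: branches {R2, I1, L1, I3, L3, I5} → V_3 = -2.660-24.13j
Node n4: branches {L1, L2, R3, R6, I5, V1} → V_4 = -1.540+0.000j
Source currents: i(V1)=0.2135-0.02288j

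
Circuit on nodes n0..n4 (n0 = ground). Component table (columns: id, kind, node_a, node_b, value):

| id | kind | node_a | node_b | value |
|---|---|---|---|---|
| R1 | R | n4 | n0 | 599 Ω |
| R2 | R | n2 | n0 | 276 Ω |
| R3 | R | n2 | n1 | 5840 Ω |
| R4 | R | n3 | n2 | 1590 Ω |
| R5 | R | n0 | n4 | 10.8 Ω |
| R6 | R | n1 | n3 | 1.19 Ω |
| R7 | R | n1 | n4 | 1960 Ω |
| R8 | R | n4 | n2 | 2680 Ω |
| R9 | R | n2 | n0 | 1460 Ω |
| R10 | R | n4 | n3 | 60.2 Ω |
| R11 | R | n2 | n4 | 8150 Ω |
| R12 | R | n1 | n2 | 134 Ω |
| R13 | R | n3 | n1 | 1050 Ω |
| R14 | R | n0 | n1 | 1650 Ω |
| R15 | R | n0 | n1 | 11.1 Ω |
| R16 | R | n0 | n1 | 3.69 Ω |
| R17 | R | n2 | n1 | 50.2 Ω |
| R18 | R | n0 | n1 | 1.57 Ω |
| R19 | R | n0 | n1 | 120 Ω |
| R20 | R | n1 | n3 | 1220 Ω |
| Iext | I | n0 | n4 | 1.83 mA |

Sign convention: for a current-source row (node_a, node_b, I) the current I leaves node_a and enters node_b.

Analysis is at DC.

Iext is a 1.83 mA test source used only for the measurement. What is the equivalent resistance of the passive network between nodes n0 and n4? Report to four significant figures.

Element admittances at DC:
  Y(R1) = 0.001669 S between n4,n0
  Y(R2) = 0.003623 S between n2,n0
  Y(R3) = 0.0001712 S between n2,n1
  Y(R4) = 0.0006289 S between n3,n2
  Y(R5) = 0.09259 S between n0,n4
  Y(R6) = 0.8403 S between n1,n3
  Y(R7) = 0.0005102 S between n1,n4
  Y(R8) = 0.0003731 S between n4,n2
  Y(R9) = 0.0006849 S between n2,n0
  Y(R10) = 0.01661 S between n4,n3
  Y(R11) = 0.0001227 S between n2,n4
  Y(R12) = 0.007463 S between n1,n2
  Y(R13) = 0.0009524 S between n3,n1
  Y(R14) = 0.0006061 S between n0,n1
  Y(R15) = 0.09009 S between n0,n1
  Y(R16) = 0.2710 S between n0,n1
  Y(R17) = 0.01992 S between n2,n1
  Y(R18) = 0.6369 S between n0,n1
  Y(R19) = 0.008333 S between n0,n1
  Y(R20) = 0.0008197 S between n1,n3
  Iext: injects 0.00183 A into n4 (from n0)
Assemble and solve the 4×4 MNA system:
  V(n1)=0.0002756  V(n2)=0.0004886  V(n3)=0.0005883  V(n4)=0.01645

R_eq = 8.988 Ω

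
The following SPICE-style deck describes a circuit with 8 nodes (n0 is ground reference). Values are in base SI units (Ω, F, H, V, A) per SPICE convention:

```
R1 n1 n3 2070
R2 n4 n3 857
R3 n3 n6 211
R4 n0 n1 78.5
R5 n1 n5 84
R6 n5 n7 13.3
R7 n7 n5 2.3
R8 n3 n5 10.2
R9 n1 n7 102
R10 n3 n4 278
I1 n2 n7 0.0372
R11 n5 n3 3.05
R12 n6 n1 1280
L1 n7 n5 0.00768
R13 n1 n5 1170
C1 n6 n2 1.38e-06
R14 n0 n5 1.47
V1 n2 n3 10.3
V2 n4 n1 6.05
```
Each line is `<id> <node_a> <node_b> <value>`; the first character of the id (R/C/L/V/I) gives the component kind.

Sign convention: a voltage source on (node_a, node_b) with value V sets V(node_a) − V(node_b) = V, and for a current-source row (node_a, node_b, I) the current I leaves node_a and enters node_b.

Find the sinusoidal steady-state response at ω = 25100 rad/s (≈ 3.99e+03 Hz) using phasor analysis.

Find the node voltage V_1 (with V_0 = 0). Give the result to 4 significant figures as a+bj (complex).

-0.4929+0.02999j V

Element admittances at ω=25100 rad/s:
  Y(R1) = 0.0004831+0.000j S between n1,n3
  Y(R2) = 0.001167+0.000j S between n4,n3
  Y(R3) = 0.004739+0.000j S between n3,n6
  Y(R4) = 0.01274+0.000j S between n0,n1
  Y(R5) = 0.01190+0.000j S between n1,n5
  Y(R6) = 0.07519+0.000j S between n5,n7
  Y(R7) = 0.4348+0.000j S between n7,n5
  Y(R8) = 0.09804+0.000j S between n3,n5
  Y(R9) = 0.009804+0.000j S between n1,n7
  Y(R10) = 0.003597+0.000j S between n3,n4
  I1: injects 0.0372 A into n7 (from n2)
  Y(R11) = 0.3279+0.000j S between n5,n3
  Y(R12) = 0.0007813+0.000j S between n6,n1
  Y(L1) = 0.000-0.005188j S between n7,n5
  Y(R13) = 0.0008547+0.000j S between n1,n5
  Y(C1) = 0.000+0.03464j S between n6,n2
  Y(R14) = 0.6803+0.000j S between n0,n5
  V1: constraint V(n2)−V(n3) = 10.3
  V2: constraint V(n4)−V(n1) = 6.05
Assemble and solve the 9×9 MNA system:
  V(n1)=-0.4929+0.02999j  V(n2)=10.26-0.003049j  V(n3)=-0.03534-0.003049j  V(n4)=5.557+0.02999j  V(n5)=0.009230-0.0005615j  V(n6)=10.01+1.608j  V(n7)=0.07132+0.0006343j
  i(V1)=-0.09301-0.008869j  i(V2)=-0.02664-0.0001574j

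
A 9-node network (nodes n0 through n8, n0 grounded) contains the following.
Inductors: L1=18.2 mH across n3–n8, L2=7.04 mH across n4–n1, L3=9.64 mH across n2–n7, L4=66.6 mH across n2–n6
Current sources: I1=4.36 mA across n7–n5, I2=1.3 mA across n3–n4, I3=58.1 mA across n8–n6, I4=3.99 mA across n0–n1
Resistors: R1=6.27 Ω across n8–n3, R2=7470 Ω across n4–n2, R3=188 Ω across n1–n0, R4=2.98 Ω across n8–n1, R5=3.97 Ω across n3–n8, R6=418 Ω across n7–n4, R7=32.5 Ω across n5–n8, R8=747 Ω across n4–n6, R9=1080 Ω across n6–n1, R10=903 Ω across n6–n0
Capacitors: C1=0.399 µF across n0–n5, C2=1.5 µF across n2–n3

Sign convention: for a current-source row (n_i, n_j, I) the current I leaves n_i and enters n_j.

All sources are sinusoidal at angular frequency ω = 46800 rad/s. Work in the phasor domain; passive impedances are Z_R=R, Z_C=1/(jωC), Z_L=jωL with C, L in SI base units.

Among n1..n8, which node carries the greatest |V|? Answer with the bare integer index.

Apply KCL at each of the 8 non-ground nodes and solve the resulting linear system.
Node n1: branches {L2, R3, R4, R9, I4} → V_1 = -0.7227+0.3889j
Node n2: branches {R2, C2, L3, L4} → V_2 = -0.8328+0.3062j
Node n3: branches {L1, R1, I2, R5, C2} → V_3 = -0.8199+0.4022j
Node n4: branches {L2, I2, R2, R6, R8} → V_4 = 1.291+4.542j
Node n5: branches {I1, C1, R7} → V_5 = -0.3260+0.6022j
Node n6: branches {R8, I3, R9, L4, R10} → V_6 = 17.23+3.628j
Node n7: branches {I1, R6, L3} → V_7 = -2.782+2.736j
Node n8: branches {L1, R1, R4, R5, R7, I3} → V_8 = -0.8331+0.4044j

6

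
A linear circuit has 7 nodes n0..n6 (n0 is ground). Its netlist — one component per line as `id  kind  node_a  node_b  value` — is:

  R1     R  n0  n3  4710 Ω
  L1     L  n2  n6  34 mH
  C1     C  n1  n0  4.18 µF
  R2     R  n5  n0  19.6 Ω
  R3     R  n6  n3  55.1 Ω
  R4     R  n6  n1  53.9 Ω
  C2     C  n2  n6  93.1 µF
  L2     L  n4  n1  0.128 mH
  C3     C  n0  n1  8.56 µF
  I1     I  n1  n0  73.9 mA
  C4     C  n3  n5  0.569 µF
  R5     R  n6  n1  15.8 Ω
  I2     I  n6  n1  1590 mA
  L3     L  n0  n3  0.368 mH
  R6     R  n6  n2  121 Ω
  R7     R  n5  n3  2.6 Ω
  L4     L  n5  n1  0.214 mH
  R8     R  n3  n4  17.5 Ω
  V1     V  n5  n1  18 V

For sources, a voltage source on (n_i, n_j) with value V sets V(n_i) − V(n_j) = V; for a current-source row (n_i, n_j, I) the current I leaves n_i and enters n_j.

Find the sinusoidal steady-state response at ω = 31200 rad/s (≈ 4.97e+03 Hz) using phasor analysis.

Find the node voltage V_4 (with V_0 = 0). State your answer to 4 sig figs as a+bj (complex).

2.752+7.706j V

MNA unknowns: 6 node voltages V₁..V_6 plus 1 source current (V1)
R1: Y=0.0002123+0.000j on G[0,3]
L1: Y=0.000-0.0009427j on G[2,6]
C1: Y=0.000+0.1304j on G[1,0]
R2: Y=0.05102+0.000j on G[5,0]
R3: Y=0.01815+0.000j on G[6,3]
R4: Y=0.01855+0.000j on G[6,1]
C2: Y=0.000+2.905j on G[2,6]
L2: Y=0.000-0.2504j on G[4,1]
C3: Y=0.000+0.2671j on G[0,1]
I1: z[1]−=0.0739, z[0]+=0.0739
C4: Y=0.000+0.01775j on G[3,5]
R5: Y=0.06329+0.000j on G[6,1]
I2: z[6]−=1.59, z[1]+=1.59
L3: Y=0.000-0.08710j on G[0,3]
R6: Y=0.008264+0.000j on G[6,2]
R7: Y=0.3846+0.000j on G[5,3]
L4: Y=0.000-0.1498j on G[5,1]
R8: Y=0.05714+0.000j on G[3,4]
V1: row V5−V1=18, i_V1 at 5,1
solve → V1=2.888+4.695j, V2=-10.64+5.349j, V3=15.95+8.302j, V4=2.752+7.706j, V5=20.89+4.695j, V6=-10.64+5.349j
aux → i_V1=-3.029+3.756j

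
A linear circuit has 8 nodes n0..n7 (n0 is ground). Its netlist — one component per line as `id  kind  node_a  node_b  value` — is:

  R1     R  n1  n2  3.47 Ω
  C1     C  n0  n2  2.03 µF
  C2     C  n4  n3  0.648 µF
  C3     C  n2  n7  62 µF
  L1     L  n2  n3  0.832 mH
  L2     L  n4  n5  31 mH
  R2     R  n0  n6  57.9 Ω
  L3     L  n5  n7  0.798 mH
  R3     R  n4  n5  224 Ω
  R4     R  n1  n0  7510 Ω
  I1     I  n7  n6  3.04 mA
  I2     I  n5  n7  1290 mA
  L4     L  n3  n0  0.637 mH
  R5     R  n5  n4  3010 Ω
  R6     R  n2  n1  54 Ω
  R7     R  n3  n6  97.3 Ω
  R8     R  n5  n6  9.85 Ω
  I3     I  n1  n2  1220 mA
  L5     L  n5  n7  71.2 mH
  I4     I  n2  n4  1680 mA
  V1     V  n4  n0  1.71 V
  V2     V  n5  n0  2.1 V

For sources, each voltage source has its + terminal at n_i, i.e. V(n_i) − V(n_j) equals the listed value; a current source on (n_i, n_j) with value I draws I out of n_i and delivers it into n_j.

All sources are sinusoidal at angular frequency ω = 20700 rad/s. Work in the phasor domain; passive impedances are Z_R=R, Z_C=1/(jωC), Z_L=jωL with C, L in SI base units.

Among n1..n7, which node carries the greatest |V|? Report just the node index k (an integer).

Element admittances at ω=20700 rad/s:
  Y(R1) = 0.2882+0.000j S between n1,n2
  Y(C1) = 0.000+0.04202j S between n0,n2
  Y(C2) = 0.000+0.01341j S between n4,n3
  Y(C3) = 0.000+1.283j S between n2,n7
  Y(L1) = 0.000-0.05806j S between n2,n3
  Y(L2) = 0.000-0.001558j S between n4,n5
  Y(R2) = 0.01727+0.000j S between n0,n6
  Y(L3) = 0.000-0.06054j S between n5,n7
  Y(R3) = 0.004464+0.000j S between n4,n5
  Y(R4) = 0.0001332+0.000j S between n1,n0
  I1: injects 0.00304 A into n6 (from n7)
  I2: injects 1.29 A into n7 (from n5)
  Y(L4) = 0.000-0.07584j S between n3,n0
  Y(R5) = 0.0003322+0.000j S between n5,n4
  Y(R6) = 0.01852+0.000j S between n2,n1
  Y(R7) = 0.01028+0.000j S between n3,n6
  Y(R8) = 0.1015+0.000j S between n5,n6
  I3: injects 1.22 A into n2 (from n1)
  Y(L5) = 0.000-0.0006785j S between n5,n7
  I4: injects 1.68 A into n4 (from n2)
  V1: constraint V(n4)−V(n0) = 1.71
  V2: constraint V(n5)−V(n0) = 2.1
Assemble and solve the 9×9 MNA system:
  V(n1)=-1.875-6.163j  V(n2)=2.102-6.166j  V(n3)=0.5967-2.875j  V(n4)=1.710+0.000j  V(n5)=2.100+0.000j  V(n6)=1.723-0.2290j  V(n7)=2.102-7.528j
  i(V1)=1.720-0.01554j  i(V2)=-1.791-0.02275j

7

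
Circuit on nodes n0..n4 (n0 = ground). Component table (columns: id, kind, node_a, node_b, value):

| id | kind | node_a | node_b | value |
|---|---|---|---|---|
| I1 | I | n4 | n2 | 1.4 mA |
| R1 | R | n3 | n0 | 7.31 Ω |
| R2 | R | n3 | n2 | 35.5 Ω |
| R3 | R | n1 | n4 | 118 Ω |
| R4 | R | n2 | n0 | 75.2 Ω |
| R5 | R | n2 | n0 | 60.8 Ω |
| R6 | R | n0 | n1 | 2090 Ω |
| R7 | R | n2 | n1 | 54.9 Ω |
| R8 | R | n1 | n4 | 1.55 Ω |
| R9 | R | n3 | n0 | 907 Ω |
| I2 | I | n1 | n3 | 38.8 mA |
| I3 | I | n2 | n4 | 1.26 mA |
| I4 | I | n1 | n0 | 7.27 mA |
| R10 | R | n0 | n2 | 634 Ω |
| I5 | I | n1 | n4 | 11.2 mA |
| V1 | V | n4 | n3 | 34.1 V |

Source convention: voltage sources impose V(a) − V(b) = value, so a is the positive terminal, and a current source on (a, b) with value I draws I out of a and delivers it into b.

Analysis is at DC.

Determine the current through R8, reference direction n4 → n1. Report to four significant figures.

0.5174 A

Apply KCL at each of the 4 non-ground nodes and solve the resulting linear system.
Node n1: branches {R3, R6, R7, R8, I2, I4, I5} → V_1 = 31.59
Node n2: branches {I1, R2, R4, R5, R7, I3, R10} → V_2 = 6.790
Node n3: branches {R1, R2, R9, I2, V1} → V_3 = -1.705
Node n4: branches {I1, R3, R8, I3, I5, V1} → V_4 = 32.40
Source currents: i(V1)=-0.5131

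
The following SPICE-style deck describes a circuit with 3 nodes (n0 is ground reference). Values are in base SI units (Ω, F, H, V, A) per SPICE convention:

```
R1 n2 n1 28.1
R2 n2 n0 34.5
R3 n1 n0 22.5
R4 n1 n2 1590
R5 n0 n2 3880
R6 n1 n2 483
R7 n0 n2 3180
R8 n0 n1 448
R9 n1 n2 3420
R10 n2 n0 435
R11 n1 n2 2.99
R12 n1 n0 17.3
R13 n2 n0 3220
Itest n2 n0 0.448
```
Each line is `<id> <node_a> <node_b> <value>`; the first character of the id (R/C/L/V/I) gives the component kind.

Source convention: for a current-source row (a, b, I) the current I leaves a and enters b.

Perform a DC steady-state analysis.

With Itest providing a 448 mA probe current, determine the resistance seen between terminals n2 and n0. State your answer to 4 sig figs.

R_eq = 8.788 Ω

Apply KCL at each of the 2 non-ground nodes and solve the resulting linear system.
Node n1: branches {R1, R3, R4, R6, R8, R9, R11, R12} → V_1 = -3.076
Node n2: branches {R1, R2, R4, R5, R6, R7, R9, R10, R11, R13, Itest} → V_2 = -3.937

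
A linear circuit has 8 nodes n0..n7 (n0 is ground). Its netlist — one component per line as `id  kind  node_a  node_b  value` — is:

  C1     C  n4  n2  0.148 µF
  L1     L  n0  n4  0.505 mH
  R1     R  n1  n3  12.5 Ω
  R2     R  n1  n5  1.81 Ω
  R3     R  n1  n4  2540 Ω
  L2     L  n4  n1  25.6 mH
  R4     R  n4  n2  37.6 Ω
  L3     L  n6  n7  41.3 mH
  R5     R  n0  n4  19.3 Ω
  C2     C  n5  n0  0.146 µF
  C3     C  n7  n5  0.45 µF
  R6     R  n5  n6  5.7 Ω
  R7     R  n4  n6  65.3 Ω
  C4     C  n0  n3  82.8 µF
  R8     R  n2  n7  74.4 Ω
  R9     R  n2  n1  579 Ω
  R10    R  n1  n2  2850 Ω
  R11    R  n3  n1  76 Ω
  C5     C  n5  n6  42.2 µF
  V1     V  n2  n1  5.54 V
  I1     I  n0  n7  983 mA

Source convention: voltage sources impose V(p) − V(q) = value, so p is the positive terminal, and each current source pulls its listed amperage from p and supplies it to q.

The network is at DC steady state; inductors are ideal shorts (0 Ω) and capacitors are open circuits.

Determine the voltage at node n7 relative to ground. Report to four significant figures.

Element admittances at DC:
  Y(C1) = 0.000 S between n4,n2
  L1: short n0↔n4 (DC inductor)
  Y(R1) = 0.08000 S between n1,n3
  Y(R2) = 0.5525 S between n1,n5
  Y(R3) = 0.0003937 S between n1,n4
  L2: short n4↔n1 (DC inductor)
  Y(R4) = 0.02660 S between n4,n2
  L3: short n6↔n7 (DC inductor)
  Y(R5) = 0.05181 S between n0,n4
  Y(C2) = 0.000 S between n5,n0
  Y(C3) = 0.000 S between n7,n5
  Y(R6) = 0.1754 S between n5,n6
  Y(R7) = 0.01531 S between n4,n6
  Y(C4) = 0.000 S between n0,n3
  Y(R8) = 0.01344 S between n2,n7
  Y(R9) = 0.001727 S between n2,n1
  Y(R10) = 0.0003509 S between n1,n2
  Y(R11) = 0.01316 S between n3,n1
  Y(C5) = 0.000 S between n5,n6
  V1: constraint V(n2)−V(n1) = 5.54
  I1: injects 0.983 A into n7 (from n0)
Assemble and solve the 11×11 MNA system:
  V(n1)=0.000  V(n2)=5.540  V(n3)=0.000  V(n4)=0.000  V(n5)=1.574  V(n6)=6.531  V(n7)=6.531
  i(L1)=-0.9830  i(L2)=-0.7356  i(L3)=-0.9697  i(V1)=-0.1455

6.531 V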